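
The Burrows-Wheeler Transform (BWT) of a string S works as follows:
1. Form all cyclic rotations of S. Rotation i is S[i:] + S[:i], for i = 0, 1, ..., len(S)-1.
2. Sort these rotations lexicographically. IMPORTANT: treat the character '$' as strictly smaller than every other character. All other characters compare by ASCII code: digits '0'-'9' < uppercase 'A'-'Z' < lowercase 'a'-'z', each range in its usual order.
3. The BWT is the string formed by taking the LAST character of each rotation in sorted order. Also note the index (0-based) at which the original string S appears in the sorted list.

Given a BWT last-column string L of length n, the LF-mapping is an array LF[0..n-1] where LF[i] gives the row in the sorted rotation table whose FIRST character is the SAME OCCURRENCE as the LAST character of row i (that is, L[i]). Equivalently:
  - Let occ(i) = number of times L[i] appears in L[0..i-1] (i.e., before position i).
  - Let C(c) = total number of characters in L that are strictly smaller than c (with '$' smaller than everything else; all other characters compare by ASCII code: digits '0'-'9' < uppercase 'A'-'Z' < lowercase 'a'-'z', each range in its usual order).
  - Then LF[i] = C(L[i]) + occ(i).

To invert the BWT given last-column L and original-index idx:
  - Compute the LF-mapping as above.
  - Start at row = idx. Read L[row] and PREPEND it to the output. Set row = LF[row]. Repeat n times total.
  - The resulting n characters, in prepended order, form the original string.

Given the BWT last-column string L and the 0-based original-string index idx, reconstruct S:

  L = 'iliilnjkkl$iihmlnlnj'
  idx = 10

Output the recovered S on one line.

Answer: kjnnmllnilhlkjiliii$

Derivation:
LF mapping: 2 11 3 4 12 17 7 9 10 13 0 5 6 1 16 14 18 15 19 8
Walk LF starting at row 10, prepending L[row]:
  step 1: row=10, L[10]='$', prepend. Next row=LF[10]=0
  step 2: row=0, L[0]='i', prepend. Next row=LF[0]=2
  step 3: row=2, L[2]='i', prepend. Next row=LF[2]=3
  step 4: row=3, L[3]='i', prepend. Next row=LF[3]=4
  step 5: row=4, L[4]='l', prepend. Next row=LF[4]=12
  step 6: row=12, L[12]='i', prepend. Next row=LF[12]=6
  step 7: row=6, L[6]='j', prepend. Next row=LF[6]=7
  step 8: row=7, L[7]='k', prepend. Next row=LF[7]=9
  step 9: row=9, L[9]='l', prepend. Next row=LF[9]=13
  step 10: row=13, L[13]='h', prepend. Next row=LF[13]=1
  step 11: row=1, L[1]='l', prepend. Next row=LF[1]=11
  step 12: row=11, L[11]='i', prepend. Next row=LF[11]=5
  step 13: row=5, L[5]='n', prepend. Next row=LF[5]=17
  step 14: row=17, L[17]='l', prepend. Next row=LF[17]=15
  step 15: row=15, L[15]='l', prepend. Next row=LF[15]=14
  step 16: row=14, L[14]='m', prepend. Next row=LF[14]=16
  step 17: row=16, L[16]='n', prepend. Next row=LF[16]=18
  step 18: row=18, L[18]='n', prepend. Next row=LF[18]=19
  step 19: row=19, L[19]='j', prepend. Next row=LF[19]=8
  step 20: row=8, L[8]='k', prepend. Next row=LF[8]=10
Reversed output: kjnnmllnilhlkjiliii$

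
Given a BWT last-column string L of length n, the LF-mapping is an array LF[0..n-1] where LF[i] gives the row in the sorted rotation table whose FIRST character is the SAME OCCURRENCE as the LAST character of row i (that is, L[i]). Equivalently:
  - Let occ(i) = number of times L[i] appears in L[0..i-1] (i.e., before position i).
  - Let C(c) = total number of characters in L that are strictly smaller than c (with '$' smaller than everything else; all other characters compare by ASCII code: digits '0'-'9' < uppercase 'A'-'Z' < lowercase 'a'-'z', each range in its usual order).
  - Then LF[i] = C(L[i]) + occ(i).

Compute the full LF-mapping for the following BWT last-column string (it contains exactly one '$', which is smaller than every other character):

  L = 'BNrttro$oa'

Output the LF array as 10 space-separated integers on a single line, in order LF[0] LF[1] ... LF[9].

Answer: 1 2 6 8 9 7 4 0 5 3

Derivation:
Char counts: '$':1, 'B':1, 'N':1, 'a':1, 'o':2, 'r':2, 't':2
C (first-col start): C('$')=0, C('B')=1, C('N')=2, C('a')=3, C('o')=4, C('r')=6, C('t')=8
L[0]='B': occ=0, LF[0]=C('B')+0=1+0=1
L[1]='N': occ=0, LF[1]=C('N')+0=2+0=2
L[2]='r': occ=0, LF[2]=C('r')+0=6+0=6
L[3]='t': occ=0, LF[3]=C('t')+0=8+0=8
L[4]='t': occ=1, LF[4]=C('t')+1=8+1=9
L[5]='r': occ=1, LF[5]=C('r')+1=6+1=7
L[6]='o': occ=0, LF[6]=C('o')+0=4+0=4
L[7]='$': occ=0, LF[7]=C('$')+0=0+0=0
L[8]='o': occ=1, LF[8]=C('o')+1=4+1=5
L[9]='a': occ=0, LF[9]=C('a')+0=3+0=3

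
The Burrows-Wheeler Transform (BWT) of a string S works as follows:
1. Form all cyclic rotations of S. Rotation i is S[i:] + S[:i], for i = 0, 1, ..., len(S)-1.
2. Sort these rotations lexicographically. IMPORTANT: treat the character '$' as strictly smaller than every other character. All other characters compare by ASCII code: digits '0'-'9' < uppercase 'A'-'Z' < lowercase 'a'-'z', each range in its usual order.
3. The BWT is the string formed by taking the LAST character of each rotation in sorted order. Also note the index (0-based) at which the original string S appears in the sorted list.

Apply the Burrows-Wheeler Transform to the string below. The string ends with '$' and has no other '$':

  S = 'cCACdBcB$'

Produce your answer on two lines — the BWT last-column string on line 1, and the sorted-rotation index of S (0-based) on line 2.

Answer: BCcdcAB$C
7

Derivation:
All 9 rotations (rotation i = S[i:]+S[:i]):
  rot[0] = cCACdBcB$
  rot[1] = CACdBcB$c
  rot[2] = ACdBcB$cC
  rot[3] = CdBcB$cCA
  rot[4] = dBcB$cCAC
  rot[5] = BcB$cCACd
  rot[6] = cB$cCACdB
  rot[7] = B$cCACdBc
  rot[8] = $cCACdBcB
Sorted (with $ < everything):
  sorted[0] = $cCACdBcB  (last char: 'B')
  sorted[1] = ACdBcB$cC  (last char: 'C')
  sorted[2] = B$cCACdBc  (last char: 'c')
  sorted[3] = BcB$cCACd  (last char: 'd')
  sorted[4] = CACdBcB$c  (last char: 'c')
  sorted[5] = CdBcB$cCA  (last char: 'A')
  sorted[6] = cB$cCACdB  (last char: 'B')
  sorted[7] = cCACdBcB$  (last char: '$')
  sorted[8] = dBcB$cCAC  (last char: 'C')
Last column: BCcdcAB$C
Original string S is at sorted index 7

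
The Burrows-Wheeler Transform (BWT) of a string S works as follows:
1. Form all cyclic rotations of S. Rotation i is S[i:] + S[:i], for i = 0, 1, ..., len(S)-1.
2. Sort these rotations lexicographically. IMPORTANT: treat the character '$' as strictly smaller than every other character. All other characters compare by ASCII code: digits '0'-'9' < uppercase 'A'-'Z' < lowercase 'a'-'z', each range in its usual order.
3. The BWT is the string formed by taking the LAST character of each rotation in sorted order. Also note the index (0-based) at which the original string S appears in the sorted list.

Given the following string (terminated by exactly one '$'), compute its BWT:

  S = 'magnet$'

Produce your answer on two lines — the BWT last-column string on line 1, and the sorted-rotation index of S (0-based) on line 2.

Answer: tmna$ge
4

Derivation:
All 7 rotations (rotation i = S[i:]+S[:i]):
  rot[0] = magnet$
  rot[1] = agnet$m
  rot[2] = gnet$ma
  rot[3] = net$mag
  rot[4] = et$magn
  rot[5] = t$magne
  rot[6] = $magnet
Sorted (with $ < everything):
  sorted[0] = $magnet  (last char: 't')
  sorted[1] = agnet$m  (last char: 'm')
  sorted[2] = et$magn  (last char: 'n')
  sorted[3] = gnet$ma  (last char: 'a')
  sorted[4] = magnet$  (last char: '$')
  sorted[5] = net$mag  (last char: 'g')
  sorted[6] = t$magne  (last char: 'e')
Last column: tmna$ge
Original string S is at sorted index 4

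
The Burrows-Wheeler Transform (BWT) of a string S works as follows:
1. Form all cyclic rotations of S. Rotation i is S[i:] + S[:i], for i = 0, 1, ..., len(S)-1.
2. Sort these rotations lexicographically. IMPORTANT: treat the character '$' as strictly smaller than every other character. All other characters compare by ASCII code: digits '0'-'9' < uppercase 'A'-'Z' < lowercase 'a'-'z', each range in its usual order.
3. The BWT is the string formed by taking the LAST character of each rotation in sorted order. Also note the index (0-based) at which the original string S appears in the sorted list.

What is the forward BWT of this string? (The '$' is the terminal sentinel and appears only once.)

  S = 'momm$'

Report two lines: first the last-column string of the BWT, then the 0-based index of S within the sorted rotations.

All 5 rotations (rotation i = S[i:]+S[:i]):
  rot[0] = momm$
  rot[1] = omm$m
  rot[2] = mm$mo
  rot[3] = m$mom
  rot[4] = $momm
Sorted (with $ < everything):
  sorted[0] = $momm  (last char: 'm')
  sorted[1] = m$mom  (last char: 'm')
  sorted[2] = mm$mo  (last char: 'o')
  sorted[3] = momm$  (last char: '$')
  sorted[4] = omm$m  (last char: 'm')
Last column: mmo$m
Original string S is at sorted index 3

Answer: mmo$m
3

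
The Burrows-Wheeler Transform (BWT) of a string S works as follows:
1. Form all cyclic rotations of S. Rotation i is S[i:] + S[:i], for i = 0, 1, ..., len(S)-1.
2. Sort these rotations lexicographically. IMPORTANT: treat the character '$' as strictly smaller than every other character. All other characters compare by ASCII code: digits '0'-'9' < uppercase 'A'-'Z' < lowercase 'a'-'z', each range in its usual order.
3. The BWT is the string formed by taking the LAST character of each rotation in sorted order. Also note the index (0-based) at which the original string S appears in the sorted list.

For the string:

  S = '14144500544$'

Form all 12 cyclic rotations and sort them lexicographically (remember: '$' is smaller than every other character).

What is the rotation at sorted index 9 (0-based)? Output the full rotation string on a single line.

Answer: 4500544$1414

Derivation:
All 12 rotations (rotation i = S[i:]+S[:i]):
  rot[0] = 14144500544$
  rot[1] = 4144500544$1
  rot[2] = 144500544$14
  rot[3] = 44500544$141
  rot[4] = 4500544$1414
  rot[5] = 500544$14144
  rot[6] = 00544$141445
  rot[7] = 0544$1414450
  rot[8] = 544$14144500
  rot[9] = 44$141445005
  rot[10] = 4$1414450054
  rot[11] = $14144500544
Sorted (with $ < everything):
  sorted[0] = $14144500544
  sorted[1] = 00544$141445
  sorted[2] = 0544$1414450
  sorted[3] = 14144500544$
  sorted[4] = 144500544$14
  sorted[5] = 4$1414450054
  sorted[6] = 4144500544$1
  sorted[7] = 44$141445005
  sorted[8] = 44500544$141
  sorted[9] = 4500544$1414
  sorted[10] = 500544$14144
  sorted[11] = 544$14144500
sorted[9] = 4500544$1414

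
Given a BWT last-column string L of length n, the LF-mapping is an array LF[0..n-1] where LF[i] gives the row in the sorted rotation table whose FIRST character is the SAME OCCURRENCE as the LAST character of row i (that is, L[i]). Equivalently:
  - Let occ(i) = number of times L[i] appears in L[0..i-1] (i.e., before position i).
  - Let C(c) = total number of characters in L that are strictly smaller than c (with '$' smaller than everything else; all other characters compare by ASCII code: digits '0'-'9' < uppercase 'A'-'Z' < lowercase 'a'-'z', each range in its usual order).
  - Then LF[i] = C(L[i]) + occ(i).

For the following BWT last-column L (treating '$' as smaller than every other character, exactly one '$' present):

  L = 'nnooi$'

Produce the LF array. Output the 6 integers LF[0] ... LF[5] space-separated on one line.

Char counts: '$':1, 'i':1, 'n':2, 'o':2
C (first-col start): C('$')=0, C('i')=1, C('n')=2, C('o')=4
L[0]='n': occ=0, LF[0]=C('n')+0=2+0=2
L[1]='n': occ=1, LF[1]=C('n')+1=2+1=3
L[2]='o': occ=0, LF[2]=C('o')+0=4+0=4
L[3]='o': occ=1, LF[3]=C('o')+1=4+1=5
L[4]='i': occ=0, LF[4]=C('i')+0=1+0=1
L[5]='$': occ=0, LF[5]=C('$')+0=0+0=0

Answer: 2 3 4 5 1 0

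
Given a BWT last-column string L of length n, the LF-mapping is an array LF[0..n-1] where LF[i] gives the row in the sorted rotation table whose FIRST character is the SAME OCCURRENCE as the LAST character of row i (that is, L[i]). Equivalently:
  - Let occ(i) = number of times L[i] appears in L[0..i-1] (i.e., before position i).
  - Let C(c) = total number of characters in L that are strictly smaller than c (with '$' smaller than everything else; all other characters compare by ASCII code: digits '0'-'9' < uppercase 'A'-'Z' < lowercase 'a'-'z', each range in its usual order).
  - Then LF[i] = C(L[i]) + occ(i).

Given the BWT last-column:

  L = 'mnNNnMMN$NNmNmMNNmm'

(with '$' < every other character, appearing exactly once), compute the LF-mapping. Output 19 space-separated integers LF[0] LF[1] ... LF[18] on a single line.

Answer: 12 17 4 5 18 1 2 6 0 7 8 13 9 14 3 10 11 15 16

Derivation:
Char counts: '$':1, 'M':3, 'N':8, 'm':5, 'n':2
C (first-col start): C('$')=0, C('M')=1, C('N')=4, C('m')=12, C('n')=17
L[0]='m': occ=0, LF[0]=C('m')+0=12+0=12
L[1]='n': occ=0, LF[1]=C('n')+0=17+0=17
L[2]='N': occ=0, LF[2]=C('N')+0=4+0=4
L[3]='N': occ=1, LF[3]=C('N')+1=4+1=5
L[4]='n': occ=1, LF[4]=C('n')+1=17+1=18
L[5]='M': occ=0, LF[5]=C('M')+0=1+0=1
L[6]='M': occ=1, LF[6]=C('M')+1=1+1=2
L[7]='N': occ=2, LF[7]=C('N')+2=4+2=6
L[8]='$': occ=0, LF[8]=C('$')+0=0+0=0
L[9]='N': occ=3, LF[9]=C('N')+3=4+3=7
L[10]='N': occ=4, LF[10]=C('N')+4=4+4=8
L[11]='m': occ=1, LF[11]=C('m')+1=12+1=13
L[12]='N': occ=5, LF[12]=C('N')+5=4+5=9
L[13]='m': occ=2, LF[13]=C('m')+2=12+2=14
L[14]='M': occ=2, LF[14]=C('M')+2=1+2=3
L[15]='N': occ=6, LF[15]=C('N')+6=4+6=10
L[16]='N': occ=7, LF[16]=C('N')+7=4+7=11
L[17]='m': occ=3, LF[17]=C('m')+3=12+3=15
L[18]='m': occ=4, LF[18]=C('m')+4=12+4=16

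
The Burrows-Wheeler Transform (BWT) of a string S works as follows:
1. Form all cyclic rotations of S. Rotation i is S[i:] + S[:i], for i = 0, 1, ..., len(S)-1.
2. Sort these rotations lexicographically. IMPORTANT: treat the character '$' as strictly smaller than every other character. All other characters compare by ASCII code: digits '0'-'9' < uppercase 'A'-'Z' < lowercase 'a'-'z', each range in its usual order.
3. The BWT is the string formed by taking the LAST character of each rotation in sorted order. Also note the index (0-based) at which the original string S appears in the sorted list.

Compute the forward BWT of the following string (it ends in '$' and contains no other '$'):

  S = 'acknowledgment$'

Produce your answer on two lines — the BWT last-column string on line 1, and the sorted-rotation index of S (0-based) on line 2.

Answer: t$aelmdcwgkenno
1

Derivation:
All 15 rotations (rotation i = S[i:]+S[:i]):
  rot[0] = acknowledgment$
  rot[1] = cknowledgment$a
  rot[2] = knowledgment$ac
  rot[3] = nowledgment$ack
  rot[4] = owledgment$ackn
  rot[5] = wledgment$ackno
  rot[6] = ledgment$acknow
  rot[7] = edgment$acknowl
  rot[8] = dgment$acknowle
  rot[9] = gment$acknowled
  rot[10] = ment$acknowledg
  rot[11] = ent$acknowledgm
  rot[12] = nt$acknowledgme
  rot[13] = t$acknowledgmen
  rot[14] = $acknowledgment
Sorted (with $ < everything):
  sorted[0] = $acknowledgment  (last char: 't')
  sorted[1] = acknowledgment$  (last char: '$')
  sorted[2] = cknowledgment$a  (last char: 'a')
  sorted[3] = dgment$acknowle  (last char: 'e')
  sorted[4] = edgment$acknowl  (last char: 'l')
  sorted[5] = ent$acknowledgm  (last char: 'm')
  sorted[6] = gment$acknowled  (last char: 'd')
  sorted[7] = knowledgment$ac  (last char: 'c')
  sorted[8] = ledgment$acknow  (last char: 'w')
  sorted[9] = ment$acknowledg  (last char: 'g')
  sorted[10] = nowledgment$ack  (last char: 'k')
  sorted[11] = nt$acknowledgme  (last char: 'e')
  sorted[12] = owledgment$ackn  (last char: 'n')
  sorted[13] = t$acknowledgmen  (last char: 'n')
  sorted[14] = wledgment$ackno  (last char: 'o')
Last column: t$aelmdcwgkenno
Original string S is at sorted index 1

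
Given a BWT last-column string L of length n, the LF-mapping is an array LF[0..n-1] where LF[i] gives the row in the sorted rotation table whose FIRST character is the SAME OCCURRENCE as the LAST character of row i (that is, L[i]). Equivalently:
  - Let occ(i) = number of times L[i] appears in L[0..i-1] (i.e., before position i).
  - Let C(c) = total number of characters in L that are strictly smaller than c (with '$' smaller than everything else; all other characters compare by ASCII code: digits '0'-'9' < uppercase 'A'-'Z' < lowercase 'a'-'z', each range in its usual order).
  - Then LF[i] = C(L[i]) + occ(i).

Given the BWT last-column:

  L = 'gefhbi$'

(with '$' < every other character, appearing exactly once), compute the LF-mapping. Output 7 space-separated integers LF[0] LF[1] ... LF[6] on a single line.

Answer: 4 2 3 5 1 6 0

Derivation:
Char counts: '$':1, 'b':1, 'e':1, 'f':1, 'g':1, 'h':1, 'i':1
C (first-col start): C('$')=0, C('b')=1, C('e')=2, C('f')=3, C('g')=4, C('h')=5, C('i')=6
L[0]='g': occ=0, LF[0]=C('g')+0=4+0=4
L[1]='e': occ=0, LF[1]=C('e')+0=2+0=2
L[2]='f': occ=0, LF[2]=C('f')+0=3+0=3
L[3]='h': occ=0, LF[3]=C('h')+0=5+0=5
L[4]='b': occ=0, LF[4]=C('b')+0=1+0=1
L[5]='i': occ=0, LF[5]=C('i')+0=6+0=6
L[6]='$': occ=0, LF[6]=C('$')+0=0+0=0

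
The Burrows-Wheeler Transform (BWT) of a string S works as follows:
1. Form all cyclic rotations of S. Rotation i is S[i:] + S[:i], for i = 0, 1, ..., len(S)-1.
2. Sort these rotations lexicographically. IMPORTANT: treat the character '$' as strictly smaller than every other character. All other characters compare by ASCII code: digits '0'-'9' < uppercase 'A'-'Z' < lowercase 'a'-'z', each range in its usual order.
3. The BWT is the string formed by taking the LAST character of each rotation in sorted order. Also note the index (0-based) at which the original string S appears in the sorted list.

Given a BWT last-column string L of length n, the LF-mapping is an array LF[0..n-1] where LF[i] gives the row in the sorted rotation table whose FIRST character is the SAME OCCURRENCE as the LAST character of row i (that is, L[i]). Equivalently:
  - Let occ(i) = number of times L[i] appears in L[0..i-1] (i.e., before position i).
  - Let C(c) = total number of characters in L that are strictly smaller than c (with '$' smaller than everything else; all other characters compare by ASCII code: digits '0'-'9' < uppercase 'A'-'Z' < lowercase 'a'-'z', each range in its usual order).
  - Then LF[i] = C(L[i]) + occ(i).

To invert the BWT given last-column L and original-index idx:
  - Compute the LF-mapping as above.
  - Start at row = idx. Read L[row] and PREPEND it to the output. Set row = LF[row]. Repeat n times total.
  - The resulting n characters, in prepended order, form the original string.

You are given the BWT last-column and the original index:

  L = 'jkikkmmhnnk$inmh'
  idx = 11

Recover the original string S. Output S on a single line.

Answer: mkhkihnnkimnkmj$

Derivation:
LF mapping: 5 6 3 7 8 10 11 1 13 14 9 0 4 15 12 2
Walk LF starting at row 11, prepending L[row]:
  step 1: row=11, L[11]='$', prepend. Next row=LF[11]=0
  step 2: row=0, L[0]='j', prepend. Next row=LF[0]=5
  step 3: row=5, L[5]='m', prepend. Next row=LF[5]=10
  step 4: row=10, L[10]='k', prepend. Next row=LF[10]=9
  step 5: row=9, L[9]='n', prepend. Next row=LF[9]=14
  step 6: row=14, L[14]='m', prepend. Next row=LF[14]=12
  step 7: row=12, L[12]='i', prepend. Next row=LF[12]=4
  step 8: row=4, L[4]='k', prepend. Next row=LF[4]=8
  step 9: row=8, L[8]='n', prepend. Next row=LF[8]=13
  step 10: row=13, L[13]='n', prepend. Next row=LF[13]=15
  step 11: row=15, L[15]='h', prepend. Next row=LF[15]=2
  step 12: row=2, L[2]='i', prepend. Next row=LF[2]=3
  step 13: row=3, L[3]='k', prepend. Next row=LF[3]=7
  step 14: row=7, L[7]='h', prepend. Next row=LF[7]=1
  step 15: row=1, L[1]='k', prepend. Next row=LF[1]=6
  step 16: row=6, L[6]='m', prepend. Next row=LF[6]=11
Reversed output: mkhkihnnkimnkmj$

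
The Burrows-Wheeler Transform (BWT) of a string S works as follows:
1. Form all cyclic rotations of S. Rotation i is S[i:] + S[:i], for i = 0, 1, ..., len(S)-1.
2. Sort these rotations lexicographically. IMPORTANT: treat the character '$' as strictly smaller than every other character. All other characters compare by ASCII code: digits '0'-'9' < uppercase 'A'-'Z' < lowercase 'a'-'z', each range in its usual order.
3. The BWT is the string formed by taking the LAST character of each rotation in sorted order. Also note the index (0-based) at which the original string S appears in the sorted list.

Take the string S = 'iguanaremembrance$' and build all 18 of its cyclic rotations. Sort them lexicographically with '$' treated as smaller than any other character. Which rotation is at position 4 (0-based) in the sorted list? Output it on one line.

All 18 rotations (rotation i = S[i:]+S[:i]):
  rot[0] = iguanaremembrance$
  rot[1] = guanaremembrance$i
  rot[2] = uanaremembrance$ig
  rot[3] = anaremembrance$igu
  rot[4] = naremembrance$igua
  rot[5] = aremembrance$iguan
  rot[6] = remembrance$iguana
  rot[7] = emembrance$iguanar
  rot[8] = membrance$iguanare
  rot[9] = embrance$iguanarem
  rot[10] = mbrance$iguanareme
  rot[11] = brance$iguanaremem
  rot[12] = rance$iguanarememb
  rot[13] = ance$iguanaremembr
  rot[14] = nce$iguanaremembra
  rot[15] = ce$iguanaremembran
  rot[16] = e$iguanaremembranc
  rot[17] = $iguanaremembrance
Sorted (with $ < everything):
  sorted[0] = $iguanaremembrance
  sorted[1] = anaremembrance$igu
  sorted[2] = ance$iguanaremembr
  sorted[3] = aremembrance$iguan
  sorted[4] = brance$iguanaremem
  sorted[5] = ce$iguanaremembran
  sorted[6] = e$iguanaremembranc
  sorted[7] = embrance$iguanarem
  sorted[8] = emembrance$iguanar
  sorted[9] = guanaremembrance$i
  sorted[10] = iguanaremembrance$
  sorted[11] = mbrance$iguanareme
  sorted[12] = membrance$iguanare
  sorted[13] = naremembrance$igua
  sorted[14] = nce$iguanaremembra
  sorted[15] = rance$iguanarememb
  sorted[16] = remembrance$iguana
  sorted[17] = uanaremembrance$ig
sorted[4] = brance$iguanaremem

Answer: brance$iguanaremem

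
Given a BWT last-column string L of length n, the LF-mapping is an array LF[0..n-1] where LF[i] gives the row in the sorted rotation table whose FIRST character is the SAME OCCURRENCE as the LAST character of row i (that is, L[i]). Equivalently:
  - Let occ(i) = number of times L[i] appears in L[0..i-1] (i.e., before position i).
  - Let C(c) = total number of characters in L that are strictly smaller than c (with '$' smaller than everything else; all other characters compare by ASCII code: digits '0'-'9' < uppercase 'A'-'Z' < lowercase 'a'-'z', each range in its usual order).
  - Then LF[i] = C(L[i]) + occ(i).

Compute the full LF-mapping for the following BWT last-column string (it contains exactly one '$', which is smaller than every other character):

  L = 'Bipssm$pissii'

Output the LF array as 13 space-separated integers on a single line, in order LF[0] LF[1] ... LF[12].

Char counts: '$':1, 'B':1, 'i':4, 'm':1, 'p':2, 's':4
C (first-col start): C('$')=0, C('B')=1, C('i')=2, C('m')=6, C('p')=7, C('s')=9
L[0]='B': occ=0, LF[0]=C('B')+0=1+0=1
L[1]='i': occ=0, LF[1]=C('i')+0=2+0=2
L[2]='p': occ=0, LF[2]=C('p')+0=7+0=7
L[3]='s': occ=0, LF[3]=C('s')+0=9+0=9
L[4]='s': occ=1, LF[4]=C('s')+1=9+1=10
L[5]='m': occ=0, LF[5]=C('m')+0=6+0=6
L[6]='$': occ=0, LF[6]=C('$')+0=0+0=0
L[7]='p': occ=1, LF[7]=C('p')+1=7+1=8
L[8]='i': occ=1, LF[8]=C('i')+1=2+1=3
L[9]='s': occ=2, LF[9]=C('s')+2=9+2=11
L[10]='s': occ=3, LF[10]=C('s')+3=9+3=12
L[11]='i': occ=2, LF[11]=C('i')+2=2+2=4
L[12]='i': occ=3, LF[12]=C('i')+3=2+3=5

Answer: 1 2 7 9 10 6 0 8 3 11 12 4 5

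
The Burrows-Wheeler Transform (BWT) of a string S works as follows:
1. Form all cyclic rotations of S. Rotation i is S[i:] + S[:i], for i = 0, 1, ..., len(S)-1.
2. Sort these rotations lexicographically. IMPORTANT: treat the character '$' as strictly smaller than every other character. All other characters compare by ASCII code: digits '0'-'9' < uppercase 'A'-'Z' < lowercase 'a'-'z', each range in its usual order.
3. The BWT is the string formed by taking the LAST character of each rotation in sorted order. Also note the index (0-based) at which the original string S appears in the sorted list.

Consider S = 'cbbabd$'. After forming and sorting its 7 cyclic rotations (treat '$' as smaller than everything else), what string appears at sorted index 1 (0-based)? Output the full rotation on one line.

All 7 rotations (rotation i = S[i:]+S[:i]):
  rot[0] = cbbabd$
  rot[1] = bbabd$c
  rot[2] = babd$cb
  rot[3] = abd$cbb
  rot[4] = bd$cbba
  rot[5] = d$cbbab
  rot[6] = $cbbabd
Sorted (with $ < everything):
  sorted[0] = $cbbabd
  sorted[1] = abd$cbb
  sorted[2] = babd$cb
  sorted[3] = bbabd$c
  sorted[4] = bd$cbba
  sorted[5] = cbbabd$
  sorted[6] = d$cbbab
sorted[1] = abd$cbb

Answer: abd$cbb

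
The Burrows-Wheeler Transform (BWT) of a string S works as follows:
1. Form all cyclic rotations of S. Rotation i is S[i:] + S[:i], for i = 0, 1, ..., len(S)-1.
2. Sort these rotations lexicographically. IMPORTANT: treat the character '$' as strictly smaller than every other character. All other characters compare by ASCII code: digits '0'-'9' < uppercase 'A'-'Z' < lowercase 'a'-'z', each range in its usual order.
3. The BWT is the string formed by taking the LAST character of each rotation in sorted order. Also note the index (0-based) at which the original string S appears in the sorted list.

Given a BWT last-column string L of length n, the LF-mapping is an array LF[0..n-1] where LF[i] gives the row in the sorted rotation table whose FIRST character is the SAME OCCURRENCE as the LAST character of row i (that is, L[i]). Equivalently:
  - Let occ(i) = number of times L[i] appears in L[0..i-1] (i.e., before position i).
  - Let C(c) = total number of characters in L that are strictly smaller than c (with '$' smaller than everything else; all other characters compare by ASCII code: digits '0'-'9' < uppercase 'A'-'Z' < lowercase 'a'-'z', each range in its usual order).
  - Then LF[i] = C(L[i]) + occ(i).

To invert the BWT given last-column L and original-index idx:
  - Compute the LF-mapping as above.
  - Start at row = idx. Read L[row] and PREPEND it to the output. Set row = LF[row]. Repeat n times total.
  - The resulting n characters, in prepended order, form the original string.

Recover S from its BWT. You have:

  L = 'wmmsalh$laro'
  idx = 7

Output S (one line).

LF mapping: 11 6 7 10 1 4 3 0 5 2 9 8
Walk LF starting at row 7, prepending L[row]:
  step 1: row=7, L[7]='$', prepend. Next row=LF[7]=0
  step 2: row=0, L[0]='w', prepend. Next row=LF[0]=11
  step 3: row=11, L[11]='o', prepend. Next row=LF[11]=8
  step 4: row=8, L[8]='l', prepend. Next row=LF[8]=5
  step 5: row=5, L[5]='l', prepend. Next row=LF[5]=4
  step 6: row=4, L[4]='a', prepend. Next row=LF[4]=1
  step 7: row=1, L[1]='m', prepend. Next row=LF[1]=6
  step 8: row=6, L[6]='h', prepend. Next row=LF[6]=3
  step 9: row=3, L[3]='s', prepend. Next row=LF[3]=10
  step 10: row=10, L[10]='r', prepend. Next row=LF[10]=9
  step 11: row=9, L[9]='a', prepend. Next row=LF[9]=2
  step 12: row=2, L[2]='m', prepend. Next row=LF[2]=7
Reversed output: marshmallow$

Answer: marshmallow$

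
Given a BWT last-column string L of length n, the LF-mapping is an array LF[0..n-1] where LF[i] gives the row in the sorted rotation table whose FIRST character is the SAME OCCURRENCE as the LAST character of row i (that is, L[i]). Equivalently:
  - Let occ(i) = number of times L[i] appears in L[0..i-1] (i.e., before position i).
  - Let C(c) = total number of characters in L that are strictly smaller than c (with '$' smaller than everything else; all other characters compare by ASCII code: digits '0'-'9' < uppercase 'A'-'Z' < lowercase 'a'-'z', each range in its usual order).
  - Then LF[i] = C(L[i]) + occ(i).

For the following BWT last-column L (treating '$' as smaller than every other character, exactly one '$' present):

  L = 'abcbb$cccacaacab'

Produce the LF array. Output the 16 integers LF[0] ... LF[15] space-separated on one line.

Char counts: '$':1, 'a':5, 'b':4, 'c':6
C (first-col start): C('$')=0, C('a')=1, C('b')=6, C('c')=10
L[0]='a': occ=0, LF[0]=C('a')+0=1+0=1
L[1]='b': occ=0, LF[1]=C('b')+0=6+0=6
L[2]='c': occ=0, LF[2]=C('c')+0=10+0=10
L[3]='b': occ=1, LF[3]=C('b')+1=6+1=7
L[4]='b': occ=2, LF[4]=C('b')+2=6+2=8
L[5]='$': occ=0, LF[5]=C('$')+0=0+0=0
L[6]='c': occ=1, LF[6]=C('c')+1=10+1=11
L[7]='c': occ=2, LF[7]=C('c')+2=10+2=12
L[8]='c': occ=3, LF[8]=C('c')+3=10+3=13
L[9]='a': occ=1, LF[9]=C('a')+1=1+1=2
L[10]='c': occ=4, LF[10]=C('c')+4=10+4=14
L[11]='a': occ=2, LF[11]=C('a')+2=1+2=3
L[12]='a': occ=3, LF[12]=C('a')+3=1+3=4
L[13]='c': occ=5, LF[13]=C('c')+5=10+5=15
L[14]='a': occ=4, LF[14]=C('a')+4=1+4=5
L[15]='b': occ=3, LF[15]=C('b')+3=6+3=9

Answer: 1 6 10 7 8 0 11 12 13 2 14 3 4 15 5 9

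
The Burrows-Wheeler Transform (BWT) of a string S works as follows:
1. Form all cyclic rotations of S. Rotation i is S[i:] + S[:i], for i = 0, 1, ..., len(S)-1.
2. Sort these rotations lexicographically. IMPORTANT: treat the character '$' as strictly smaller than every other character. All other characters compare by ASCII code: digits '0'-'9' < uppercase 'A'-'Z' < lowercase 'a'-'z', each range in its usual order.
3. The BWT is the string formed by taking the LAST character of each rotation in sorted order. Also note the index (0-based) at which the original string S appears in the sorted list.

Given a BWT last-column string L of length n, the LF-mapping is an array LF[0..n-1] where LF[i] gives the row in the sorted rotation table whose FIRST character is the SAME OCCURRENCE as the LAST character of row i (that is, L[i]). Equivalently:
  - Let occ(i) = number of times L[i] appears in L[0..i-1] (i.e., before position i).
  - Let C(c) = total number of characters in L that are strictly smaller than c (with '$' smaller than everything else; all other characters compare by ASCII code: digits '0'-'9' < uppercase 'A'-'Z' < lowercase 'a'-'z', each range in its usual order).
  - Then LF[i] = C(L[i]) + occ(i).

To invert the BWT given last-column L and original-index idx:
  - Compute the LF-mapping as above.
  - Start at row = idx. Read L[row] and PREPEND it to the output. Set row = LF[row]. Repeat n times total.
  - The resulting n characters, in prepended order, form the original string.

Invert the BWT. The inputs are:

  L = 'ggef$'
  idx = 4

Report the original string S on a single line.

Answer: gefg$

Derivation:
LF mapping: 3 4 1 2 0
Walk LF starting at row 4, prepending L[row]:
  step 1: row=4, L[4]='$', prepend. Next row=LF[4]=0
  step 2: row=0, L[0]='g', prepend. Next row=LF[0]=3
  step 3: row=3, L[3]='f', prepend. Next row=LF[3]=2
  step 4: row=2, L[2]='e', prepend. Next row=LF[2]=1
  step 5: row=1, L[1]='g', prepend. Next row=LF[1]=4
Reversed output: gefg$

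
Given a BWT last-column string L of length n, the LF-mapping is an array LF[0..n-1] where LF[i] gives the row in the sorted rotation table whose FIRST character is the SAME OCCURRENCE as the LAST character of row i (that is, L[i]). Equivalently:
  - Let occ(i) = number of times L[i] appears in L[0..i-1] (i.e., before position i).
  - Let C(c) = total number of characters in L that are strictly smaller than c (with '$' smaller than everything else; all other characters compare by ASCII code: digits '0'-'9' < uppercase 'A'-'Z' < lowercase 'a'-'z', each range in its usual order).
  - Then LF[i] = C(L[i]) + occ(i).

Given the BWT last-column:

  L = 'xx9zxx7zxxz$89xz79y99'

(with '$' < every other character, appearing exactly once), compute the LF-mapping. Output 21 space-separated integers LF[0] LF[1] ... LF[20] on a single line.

Char counts: '$':1, '7':2, '8':1, '9':5, 'x':7, 'y':1, 'z':4
C (first-col start): C('$')=0, C('7')=1, C('8')=3, C('9')=4, C('x')=9, C('y')=16, C('z')=17
L[0]='x': occ=0, LF[0]=C('x')+0=9+0=9
L[1]='x': occ=1, LF[1]=C('x')+1=9+1=10
L[2]='9': occ=0, LF[2]=C('9')+0=4+0=4
L[3]='z': occ=0, LF[3]=C('z')+0=17+0=17
L[4]='x': occ=2, LF[4]=C('x')+2=9+2=11
L[5]='x': occ=3, LF[5]=C('x')+3=9+3=12
L[6]='7': occ=0, LF[6]=C('7')+0=1+0=1
L[7]='z': occ=1, LF[7]=C('z')+1=17+1=18
L[8]='x': occ=4, LF[8]=C('x')+4=9+4=13
L[9]='x': occ=5, LF[9]=C('x')+5=9+5=14
L[10]='z': occ=2, LF[10]=C('z')+2=17+2=19
L[11]='$': occ=0, LF[11]=C('$')+0=0+0=0
L[12]='8': occ=0, LF[12]=C('8')+0=3+0=3
L[13]='9': occ=1, LF[13]=C('9')+1=4+1=5
L[14]='x': occ=6, LF[14]=C('x')+6=9+6=15
L[15]='z': occ=3, LF[15]=C('z')+3=17+3=20
L[16]='7': occ=1, LF[16]=C('7')+1=1+1=2
L[17]='9': occ=2, LF[17]=C('9')+2=4+2=6
L[18]='y': occ=0, LF[18]=C('y')+0=16+0=16
L[19]='9': occ=3, LF[19]=C('9')+3=4+3=7
L[20]='9': occ=4, LF[20]=C('9')+4=4+4=8

Answer: 9 10 4 17 11 12 1 18 13 14 19 0 3 5 15 20 2 6 16 7 8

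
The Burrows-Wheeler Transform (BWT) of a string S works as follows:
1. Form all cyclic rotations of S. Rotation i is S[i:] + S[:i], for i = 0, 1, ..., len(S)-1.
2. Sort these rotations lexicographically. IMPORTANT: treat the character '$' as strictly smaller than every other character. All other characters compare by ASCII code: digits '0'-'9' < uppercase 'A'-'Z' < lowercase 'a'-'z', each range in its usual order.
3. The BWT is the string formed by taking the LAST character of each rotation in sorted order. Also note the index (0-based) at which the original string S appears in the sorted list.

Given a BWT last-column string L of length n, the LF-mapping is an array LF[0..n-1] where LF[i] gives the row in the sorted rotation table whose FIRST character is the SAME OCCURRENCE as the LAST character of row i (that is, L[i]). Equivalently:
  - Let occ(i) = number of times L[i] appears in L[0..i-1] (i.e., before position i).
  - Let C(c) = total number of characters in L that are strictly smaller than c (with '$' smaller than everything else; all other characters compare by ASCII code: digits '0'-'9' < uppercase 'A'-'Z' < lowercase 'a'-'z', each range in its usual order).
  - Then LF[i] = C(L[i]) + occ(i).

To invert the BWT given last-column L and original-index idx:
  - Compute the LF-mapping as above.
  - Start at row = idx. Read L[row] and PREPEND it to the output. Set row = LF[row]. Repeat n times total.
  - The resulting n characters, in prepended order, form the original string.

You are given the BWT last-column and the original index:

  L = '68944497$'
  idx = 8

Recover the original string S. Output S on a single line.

Answer: 98447946$

Derivation:
LF mapping: 4 6 7 1 2 3 8 5 0
Walk LF starting at row 8, prepending L[row]:
  step 1: row=8, L[8]='$', prepend. Next row=LF[8]=0
  step 2: row=0, L[0]='6', prepend. Next row=LF[0]=4
  step 3: row=4, L[4]='4', prepend. Next row=LF[4]=2
  step 4: row=2, L[2]='9', prepend. Next row=LF[2]=7
  step 5: row=7, L[7]='7', prepend. Next row=LF[7]=5
  step 6: row=5, L[5]='4', prepend. Next row=LF[5]=3
  step 7: row=3, L[3]='4', prepend. Next row=LF[3]=1
  step 8: row=1, L[1]='8', prepend. Next row=LF[1]=6
  step 9: row=6, L[6]='9', prepend. Next row=LF[6]=8
Reversed output: 98447946$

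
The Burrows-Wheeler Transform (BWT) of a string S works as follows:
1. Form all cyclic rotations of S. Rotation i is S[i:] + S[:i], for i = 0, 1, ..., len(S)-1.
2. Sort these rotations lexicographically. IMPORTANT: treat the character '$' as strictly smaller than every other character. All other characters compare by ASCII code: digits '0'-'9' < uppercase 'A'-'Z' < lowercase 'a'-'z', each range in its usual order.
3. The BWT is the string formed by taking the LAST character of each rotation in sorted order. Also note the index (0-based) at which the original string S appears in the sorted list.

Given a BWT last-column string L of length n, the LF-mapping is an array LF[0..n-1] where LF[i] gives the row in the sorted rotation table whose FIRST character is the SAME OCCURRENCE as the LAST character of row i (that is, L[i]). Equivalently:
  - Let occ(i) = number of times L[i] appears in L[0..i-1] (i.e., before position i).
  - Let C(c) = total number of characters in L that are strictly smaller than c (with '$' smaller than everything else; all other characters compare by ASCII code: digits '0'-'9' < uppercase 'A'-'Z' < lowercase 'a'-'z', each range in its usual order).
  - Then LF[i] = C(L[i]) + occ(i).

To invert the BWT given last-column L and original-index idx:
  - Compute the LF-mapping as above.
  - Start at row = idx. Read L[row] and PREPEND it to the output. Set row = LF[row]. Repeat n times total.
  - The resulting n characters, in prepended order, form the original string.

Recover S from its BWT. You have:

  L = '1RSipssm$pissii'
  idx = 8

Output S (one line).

LF mapping: 1 2 3 4 9 11 12 8 0 10 5 13 14 6 7
Walk LF starting at row 8, prepending L[row]:
  step 1: row=8, L[8]='$', prepend. Next row=LF[8]=0
  step 2: row=0, L[0]='1', prepend. Next row=LF[0]=1
  step 3: row=1, L[1]='R', prepend. Next row=LF[1]=2
  step 4: row=2, L[2]='S', prepend. Next row=LF[2]=3
  step 5: row=3, L[3]='i', prepend. Next row=LF[3]=4
  step 6: row=4, L[4]='p', prepend. Next row=LF[4]=9
  step 7: row=9, L[9]='p', prepend. Next row=LF[9]=10
  step 8: row=10, L[10]='i', prepend. Next row=LF[10]=5
  step 9: row=5, L[5]='s', prepend. Next row=LF[5]=11
  step 10: row=11, L[11]='s', prepend. Next row=LF[11]=13
  step 11: row=13, L[13]='i', prepend. Next row=LF[13]=6
  step 12: row=6, L[6]='s', prepend. Next row=LF[6]=12
  step 13: row=12, L[12]='s', prepend. Next row=LF[12]=14
  step 14: row=14, L[14]='i', prepend. Next row=LF[14]=7
  step 15: row=7, L[7]='m', prepend. Next row=LF[7]=8
Reversed output: mississippiSR1$

Answer: mississippiSR1$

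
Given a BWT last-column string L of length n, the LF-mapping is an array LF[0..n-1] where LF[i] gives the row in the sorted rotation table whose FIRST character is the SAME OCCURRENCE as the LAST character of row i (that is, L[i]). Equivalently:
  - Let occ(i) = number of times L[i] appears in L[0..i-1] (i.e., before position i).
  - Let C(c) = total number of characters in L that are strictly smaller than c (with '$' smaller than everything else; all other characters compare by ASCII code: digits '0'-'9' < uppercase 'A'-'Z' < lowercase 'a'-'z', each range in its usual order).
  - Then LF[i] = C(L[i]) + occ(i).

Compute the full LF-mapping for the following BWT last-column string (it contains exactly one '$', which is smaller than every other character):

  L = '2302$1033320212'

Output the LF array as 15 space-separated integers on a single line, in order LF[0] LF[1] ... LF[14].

Answer: 6 11 1 7 0 4 2 12 13 14 8 3 9 5 10

Derivation:
Char counts: '$':1, '0':3, '1':2, '2':5, '3':4
C (first-col start): C('$')=0, C('0')=1, C('1')=4, C('2')=6, C('3')=11
L[0]='2': occ=0, LF[0]=C('2')+0=6+0=6
L[1]='3': occ=0, LF[1]=C('3')+0=11+0=11
L[2]='0': occ=0, LF[2]=C('0')+0=1+0=1
L[3]='2': occ=1, LF[3]=C('2')+1=6+1=7
L[4]='$': occ=0, LF[4]=C('$')+0=0+0=0
L[5]='1': occ=0, LF[5]=C('1')+0=4+0=4
L[6]='0': occ=1, LF[6]=C('0')+1=1+1=2
L[7]='3': occ=1, LF[7]=C('3')+1=11+1=12
L[8]='3': occ=2, LF[8]=C('3')+2=11+2=13
L[9]='3': occ=3, LF[9]=C('3')+3=11+3=14
L[10]='2': occ=2, LF[10]=C('2')+2=6+2=8
L[11]='0': occ=2, LF[11]=C('0')+2=1+2=3
L[12]='2': occ=3, LF[12]=C('2')+3=6+3=9
L[13]='1': occ=1, LF[13]=C('1')+1=4+1=5
L[14]='2': occ=4, LF[14]=C('2')+4=6+4=10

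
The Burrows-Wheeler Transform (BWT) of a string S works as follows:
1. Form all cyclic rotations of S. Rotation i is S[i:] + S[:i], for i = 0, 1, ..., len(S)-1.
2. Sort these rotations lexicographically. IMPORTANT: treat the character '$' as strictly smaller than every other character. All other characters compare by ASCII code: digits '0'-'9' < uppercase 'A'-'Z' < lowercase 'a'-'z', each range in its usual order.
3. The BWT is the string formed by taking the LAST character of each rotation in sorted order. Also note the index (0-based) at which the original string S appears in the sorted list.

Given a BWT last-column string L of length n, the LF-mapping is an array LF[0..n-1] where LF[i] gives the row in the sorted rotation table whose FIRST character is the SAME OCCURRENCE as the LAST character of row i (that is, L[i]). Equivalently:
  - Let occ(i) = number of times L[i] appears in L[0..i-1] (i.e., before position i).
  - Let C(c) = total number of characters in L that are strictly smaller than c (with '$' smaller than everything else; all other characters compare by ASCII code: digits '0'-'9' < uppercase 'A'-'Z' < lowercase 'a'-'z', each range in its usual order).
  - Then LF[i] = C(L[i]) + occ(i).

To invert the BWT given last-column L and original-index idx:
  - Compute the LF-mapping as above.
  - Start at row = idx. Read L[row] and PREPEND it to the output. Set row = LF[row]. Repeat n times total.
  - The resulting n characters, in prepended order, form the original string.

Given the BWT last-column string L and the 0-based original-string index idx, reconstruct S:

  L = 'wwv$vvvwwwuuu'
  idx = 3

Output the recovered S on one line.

LF mapping: 8 9 4 0 5 6 7 10 11 12 1 2 3
Walk LF starting at row 3, prepending L[row]:
  step 1: row=3, L[3]='$', prepend. Next row=LF[3]=0
  step 2: row=0, L[0]='w', prepend. Next row=LF[0]=8
  step 3: row=8, L[8]='w', prepend. Next row=LF[8]=11
  step 4: row=11, L[11]='u', prepend. Next row=LF[11]=2
  step 5: row=2, L[2]='v', prepend. Next row=LF[2]=4
  step 6: row=4, L[4]='v', prepend. Next row=LF[4]=5
  step 7: row=5, L[5]='v', prepend. Next row=LF[5]=6
  step 8: row=6, L[6]='v', prepend. Next row=LF[6]=7
  step 9: row=7, L[7]='w', prepend. Next row=LF[7]=10
  step 10: row=10, L[10]='u', prepend. Next row=LF[10]=1
  step 11: row=1, L[1]='w', prepend. Next row=LF[1]=9
  step 12: row=9, L[9]='w', prepend. Next row=LF[9]=12
  step 13: row=12, L[12]='u', prepend. Next row=LF[12]=3
Reversed output: uwwuwvvvvuww$

Answer: uwwuwvvvvuww$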